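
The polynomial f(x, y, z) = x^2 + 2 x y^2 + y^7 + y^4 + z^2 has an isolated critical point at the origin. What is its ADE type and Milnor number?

Type A_6, Milnor number mu = 6.

The Hessian of f at 0 has rank 2. Corank 1: A-series; mu = 6 gives A_6.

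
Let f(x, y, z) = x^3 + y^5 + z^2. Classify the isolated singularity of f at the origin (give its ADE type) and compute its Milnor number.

Type E_8, Milnor number mu = 8.

The Hessian of f at 0 has rank 1. Corank 2; j^3 = x^3 is a perfect cube, so E-series; the 5-jet and mu = 8 give E_8.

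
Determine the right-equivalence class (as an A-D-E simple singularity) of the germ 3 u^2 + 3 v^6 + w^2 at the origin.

The Hessian of f at 0 has rank 2. Corank 1: A-series; mu = 5 gives A_5.

A_5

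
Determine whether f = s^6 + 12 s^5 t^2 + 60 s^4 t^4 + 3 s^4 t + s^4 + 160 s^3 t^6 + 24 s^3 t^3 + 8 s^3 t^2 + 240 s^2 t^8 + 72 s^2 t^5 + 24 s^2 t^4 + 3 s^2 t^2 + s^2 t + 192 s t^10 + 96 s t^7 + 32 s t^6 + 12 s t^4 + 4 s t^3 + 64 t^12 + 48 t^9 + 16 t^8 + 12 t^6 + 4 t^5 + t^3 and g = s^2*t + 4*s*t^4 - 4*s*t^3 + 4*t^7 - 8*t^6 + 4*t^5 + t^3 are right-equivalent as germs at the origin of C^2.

The Hessian of f at 0 has rank 0. Corank 2; j^3 = t*(s^2 + t^2) splits into three distinct lines over C (the quadratic factor has nonzero discriminant), so D_4. The Hessian of g at 0 has rank 0. Corank 2; j^3 = t*(s^2 + t^2) splits into three distinct lines over C (the quadratic factor has nonzero discriminant), so D_4. Both have type D_4, hence right-equivalent.

Yes.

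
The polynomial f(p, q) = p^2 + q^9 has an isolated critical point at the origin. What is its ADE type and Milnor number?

Type A8, Milnor number mu = 8.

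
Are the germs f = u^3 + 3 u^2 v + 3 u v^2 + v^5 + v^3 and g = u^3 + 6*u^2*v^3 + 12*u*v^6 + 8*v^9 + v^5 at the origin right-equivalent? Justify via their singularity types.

Yes.

The Hessian of f at 0 has rank 0. Corank 2; j^3 = (u + v)^3 is a perfect cube, so E-series; the 5-jet and mu = 8 give E_8. The Hessian of g at 0 has rank 0. Corank 2; j^3 = u^3 is a perfect cube, so E-series; the 5-jet and mu = 8 give E_8. Both have type E_8, hence right-equivalent.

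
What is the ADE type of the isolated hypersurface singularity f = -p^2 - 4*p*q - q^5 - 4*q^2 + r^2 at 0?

The Hessian of f at 0 is [[-2, -4, 0], [-4, -8, 0], [0, 0, 2]] with rank 2, so corank 1. A Groebner basis of the Jacobian ideal J(f) in C{p,q,r} is {q^4, p + 2*q, r}; counting standard monomials gives mu = 4. Corank 1: A-series; mu = 4 gives A_4.

A_4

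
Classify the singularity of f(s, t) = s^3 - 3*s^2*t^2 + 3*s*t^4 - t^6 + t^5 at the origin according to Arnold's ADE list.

E_{8}

The Hessian of f at 0 is [[0, 0], [0, 0]] with rank 0, so corank 2. A Groebner basis of the Jacobian ideal J(f) in C{s,t} is {t^4, s^3, -s^2/2 + s*t^2}; counting standard monomials gives mu = 8. Corank 2; j^3 = s^3 is a perfect cube, so E-series; the 5-jet and mu = 8 give E_8.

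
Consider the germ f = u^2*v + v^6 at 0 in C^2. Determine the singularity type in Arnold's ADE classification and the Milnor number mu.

Type D7, Milnor number mu = 7.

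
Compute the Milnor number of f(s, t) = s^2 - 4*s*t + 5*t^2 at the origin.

The Hessian of f at 0 is [[2, -4], [-4, 10]] with rank 2, so corank 0. A Groebner basis of the Jacobian ideal J(f) in C{s,t} is {s, t}; counting standard monomials gives mu = 1. Corank 0: nondegenerate Morse point, so A_1.

1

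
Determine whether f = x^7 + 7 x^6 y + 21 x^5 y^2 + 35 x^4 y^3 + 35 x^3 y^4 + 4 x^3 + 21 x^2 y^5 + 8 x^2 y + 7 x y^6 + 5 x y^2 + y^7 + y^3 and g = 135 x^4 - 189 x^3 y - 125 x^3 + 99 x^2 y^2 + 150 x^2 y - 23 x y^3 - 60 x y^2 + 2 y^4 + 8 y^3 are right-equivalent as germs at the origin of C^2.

No.

The Hessian of f at 0 is [[0, 0], [0, 0]] with rank 0, so corank 2. A Groebner basis of the Jacobian ideal J(f) in C{x,y} is {-128*x*y/7 + y^6 - 64*y^2/7, x*y^2 + y^3/2, x^2 + 3*x*y/2 + y^2/2}; counting standard monomials gives mu = 8. Corank 2; j^3 = (x + y)*(2*x + y)^2 has shape L^2 M (L != M), so D-series; mu = 8 gives D_8. The Hessian of g at 0 is [[0, 0], [0, 0]] with rank 0, so corank 2. A Groebner basis of the Jacobian ideal J(g) in C{x,y} is {390625*x^2/3 - 312500*x*y/3 + y^4 - 125*y^3/9 + 62500*y^2/3, x^3 - 550*x^2/3 + 440*x*y/3 - 2*y^3/45 - 88*y^2/3, x^2*y - 2875*x^2/9 + 2300*x*y/9 - 17*y^3/135 - 460*y^2/9, -1250*x^2/3 + x*y^2 + 1000*x*y/3 - 16*y^3/45 - 200*y^2/3}; counting standard monomials gives mu = 7. Corank 2; j^3 = -(5*x - 2*y)^3 is a perfect cube, so E-series; the 4-jet and mu = 7 give E_7. f is D_8 but g is E_7, hence not right-equivalent.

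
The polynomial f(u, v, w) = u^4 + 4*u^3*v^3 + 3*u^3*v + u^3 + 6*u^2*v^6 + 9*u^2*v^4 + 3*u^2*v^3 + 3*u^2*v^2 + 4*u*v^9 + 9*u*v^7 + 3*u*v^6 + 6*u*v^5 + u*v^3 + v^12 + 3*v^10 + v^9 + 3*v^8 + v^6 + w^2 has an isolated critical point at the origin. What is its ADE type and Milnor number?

The Hessian of f at 0 has rank 1. Corank 2; j^3 = u^3 is a perfect cube, so E-series; the 4-jet and mu = 7 give E_7.

Type E_{7}, Milnor number mu = 7.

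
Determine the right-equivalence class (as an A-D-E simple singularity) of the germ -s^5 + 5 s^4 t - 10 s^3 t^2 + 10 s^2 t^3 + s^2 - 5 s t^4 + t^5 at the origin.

A_4

The Hessian of f at 0 is [[2, 0], [0, 0]] with rank 1, so corank 1. A Groebner basis of the Jacobian ideal J(f) in C{s,t} is {t^4, s}; counting standard monomials gives mu = 4. Corank 1: A-series; mu = 4 gives A_4.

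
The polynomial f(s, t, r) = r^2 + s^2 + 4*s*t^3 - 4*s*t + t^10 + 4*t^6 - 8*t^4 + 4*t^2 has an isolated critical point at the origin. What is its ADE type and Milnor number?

Type A_9, Milnor number mu = 9.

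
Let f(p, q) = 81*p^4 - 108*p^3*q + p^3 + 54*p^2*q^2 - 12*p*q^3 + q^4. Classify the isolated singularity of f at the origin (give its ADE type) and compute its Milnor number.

Type E_{6}, Milnor number mu = 6.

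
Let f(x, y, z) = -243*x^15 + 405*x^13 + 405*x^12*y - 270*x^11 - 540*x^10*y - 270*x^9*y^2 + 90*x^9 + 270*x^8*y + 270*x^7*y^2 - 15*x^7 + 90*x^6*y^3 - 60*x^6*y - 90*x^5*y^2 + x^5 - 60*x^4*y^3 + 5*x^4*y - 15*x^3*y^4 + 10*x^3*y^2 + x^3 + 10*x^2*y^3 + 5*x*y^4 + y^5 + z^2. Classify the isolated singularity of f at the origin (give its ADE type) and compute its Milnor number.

Type E_8, Milnor number mu = 8.

The Hessian of f at 0 is [[0, 0, 0], [0, 0, 0], [0, 0, 2]] with rank 1, so corank 2. A Groebner basis of the Jacobian ideal J(f) in C{x,y,z} is {y^5, x*y^3 + y^4/4, x^2, z}; counting standard monomials gives mu = 8. Corank 2; j^3 = x^3 is a perfect cube, so E-series; the 5-jet and mu = 8 give E_8.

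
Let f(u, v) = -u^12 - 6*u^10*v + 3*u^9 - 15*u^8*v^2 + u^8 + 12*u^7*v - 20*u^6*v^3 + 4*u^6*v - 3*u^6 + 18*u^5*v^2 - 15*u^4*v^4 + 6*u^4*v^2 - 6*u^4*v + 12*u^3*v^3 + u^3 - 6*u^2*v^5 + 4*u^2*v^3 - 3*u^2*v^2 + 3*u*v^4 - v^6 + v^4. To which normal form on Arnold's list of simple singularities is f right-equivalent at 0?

E6

The Hessian of f at 0 is [[0, 0], [0, 0]] with rank 0, so corank 2. A Groebner basis of the Jacobian ideal J(f) in C{u,v} is {u^3, u^2*v, -u^2/2 + u*v^2, v^3}; counting standard monomials gives mu = 6. Corank 2; j^3 = u^3 is a perfect cube, so E-series; the 4-jet and mu = 6 give E_6.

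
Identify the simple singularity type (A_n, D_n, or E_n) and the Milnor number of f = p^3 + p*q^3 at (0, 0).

The Hessian of f at 0 has rank 0. Corank 2; j^3 = p^3 is a perfect cube, so E-series; the 4-jet and mu = 7 give E_7.

Type E_{7}, Milnor number mu = 7.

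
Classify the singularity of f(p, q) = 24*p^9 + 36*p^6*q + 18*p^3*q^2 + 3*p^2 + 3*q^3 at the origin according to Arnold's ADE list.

A2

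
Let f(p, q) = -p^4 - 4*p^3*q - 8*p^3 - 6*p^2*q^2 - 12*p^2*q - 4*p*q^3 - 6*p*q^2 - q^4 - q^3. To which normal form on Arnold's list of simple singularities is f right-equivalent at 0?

E_6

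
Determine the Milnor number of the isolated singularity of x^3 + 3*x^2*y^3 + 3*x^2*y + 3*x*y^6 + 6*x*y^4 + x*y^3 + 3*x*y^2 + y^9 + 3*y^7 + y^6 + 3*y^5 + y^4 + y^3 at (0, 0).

The Hessian of f at 0 is [[0, 0], [0, 0]] with rank 0, so corank 2. A Groebner basis of the Jacobian ideal J(f) in C{x,y} is {x^3 + 3*x^2*y + 6*x^2 + 12*x*y + 6*y^2, -3*x^2 + x*y^2 - 6*x*y - 3*y^2, 3*x^2 + 6*x*y + y^3 + 3*y^2}; counting standard monomials gives mu = 7. Corank 2; j^3 = (x + y)^3 is a perfect cube, so E-series; the 4-jet and mu = 7 give E_7.

7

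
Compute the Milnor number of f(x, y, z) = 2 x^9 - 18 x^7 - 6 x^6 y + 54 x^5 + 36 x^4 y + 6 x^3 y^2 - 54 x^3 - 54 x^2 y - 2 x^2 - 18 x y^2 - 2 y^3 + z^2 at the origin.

2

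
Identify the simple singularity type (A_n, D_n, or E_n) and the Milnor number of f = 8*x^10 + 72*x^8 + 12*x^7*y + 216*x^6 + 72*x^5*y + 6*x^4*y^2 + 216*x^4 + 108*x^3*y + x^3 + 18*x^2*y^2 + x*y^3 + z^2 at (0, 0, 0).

The Hessian of f at 0 is [[0, 0, 0], [0, 0, 0], [0, 0, 2]] with rank 1, so corank 2. A Groebner basis of the Jacobian ideal J(f) in C{x,y,z} is {x^2/12 + y^4 + y^3/36, x^3, x^2*y - x^2/36 - y^3/108, x^2/3 + x*y^2 + y^3/9, z}; counting standard monomials gives mu = 7. Corank 2; j^3 = x^3 is a perfect cube, so E-series; the 4-jet and mu = 7 give E_7.

Type E_{7}, Milnor number mu = 7.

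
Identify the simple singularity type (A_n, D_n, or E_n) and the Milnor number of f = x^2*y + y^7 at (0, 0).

Type D_8, Milnor number mu = 8.

The Hessian of f at 0 has rank 0. Corank 2; j^3 = x^2*y has shape L^2 M (L != M), so D-series; mu = 8 gives D_8.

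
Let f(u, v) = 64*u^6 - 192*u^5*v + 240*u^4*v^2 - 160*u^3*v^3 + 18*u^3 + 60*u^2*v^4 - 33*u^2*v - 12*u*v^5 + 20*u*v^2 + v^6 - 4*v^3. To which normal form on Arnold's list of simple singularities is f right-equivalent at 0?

The Hessian of f at 0 is [[0, 0], [0, 0]] with rank 0, so corank 2. A Groebner basis of the Jacobian ideal J(f) in C{u,v} is {-243*u*v/4 + v^5 + 81*v^2/2, u*v^2 - 2*v^3/3, u^2 - 7*u*v/6 + v^2/3}; counting standard monomials gives mu = 7. Corank 2; j^3 = (2*u - v)*(3*u - 2*v)^2 has shape L^2 M (L != M), so D-series; mu = 7 gives D_7.

D7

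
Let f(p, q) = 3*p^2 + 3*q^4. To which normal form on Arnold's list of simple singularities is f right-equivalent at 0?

The Hessian of f at 0 has rank 1. Corank 1: A-series; mu = 3 gives A_3.

A_3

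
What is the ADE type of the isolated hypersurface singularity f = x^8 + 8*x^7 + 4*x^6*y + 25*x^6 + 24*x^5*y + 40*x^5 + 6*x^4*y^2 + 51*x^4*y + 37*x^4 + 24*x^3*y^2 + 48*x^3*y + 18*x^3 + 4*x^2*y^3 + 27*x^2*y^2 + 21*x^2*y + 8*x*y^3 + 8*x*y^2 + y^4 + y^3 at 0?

D_5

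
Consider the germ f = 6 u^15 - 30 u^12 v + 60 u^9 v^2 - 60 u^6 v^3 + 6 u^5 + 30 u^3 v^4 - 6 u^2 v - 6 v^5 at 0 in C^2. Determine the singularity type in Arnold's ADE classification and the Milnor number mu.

The Hessian of f at 0 has rank 0. Corank 2; j^3 = -6*u^2*v has shape L^2 M (L != M), so D-series; mu = 6 gives D_6.

Type D6, Milnor number mu = 6.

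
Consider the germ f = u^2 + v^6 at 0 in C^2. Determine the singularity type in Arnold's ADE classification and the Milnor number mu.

The Hessian of f at 0 is [[2, 0], [0, 0]] with rank 1, so corank 1. A Groebner basis of the Jacobian ideal J(f) in C{u,v} is {v^5, u}; counting standard monomials gives mu = 5. Corank 1: A-series; mu = 5 gives A_5.

Type A_{5}, Milnor number mu = 5.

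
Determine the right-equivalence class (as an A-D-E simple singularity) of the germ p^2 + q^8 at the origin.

A_{7}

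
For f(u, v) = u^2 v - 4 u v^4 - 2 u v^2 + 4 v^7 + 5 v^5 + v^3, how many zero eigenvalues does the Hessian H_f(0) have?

Hessian at 0 has rank 0.

2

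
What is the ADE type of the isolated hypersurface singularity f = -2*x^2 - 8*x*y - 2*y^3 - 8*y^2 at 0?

The Hessian of f at 0 has rank 1. Corank 1: A-series; mu = 2 gives A_2.

A_2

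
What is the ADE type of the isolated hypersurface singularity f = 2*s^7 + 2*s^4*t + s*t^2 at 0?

D_8

The Hessian of f at 0 is [[0, 0], [0, 0]] with rank 0, so corank 2. A Groebner basis of the Jacobian ideal J(f) in C{s,t} is {s^4 + s*t, s^3*t - t^2/6, s*t^2, t^3}; counting standard monomials gives mu = 8. Corank 2; j^3 = s*t^2 has shape L^2 M (L != M), so D-series; mu = 8 gives D_8.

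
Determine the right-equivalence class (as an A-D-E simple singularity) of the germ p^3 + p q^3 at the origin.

The Hessian of f at 0 has rank 0. Corank 2; j^3 = p^3 is a perfect cube, so E-series; the 4-jet and mu = 7 give E_7.

E_{7}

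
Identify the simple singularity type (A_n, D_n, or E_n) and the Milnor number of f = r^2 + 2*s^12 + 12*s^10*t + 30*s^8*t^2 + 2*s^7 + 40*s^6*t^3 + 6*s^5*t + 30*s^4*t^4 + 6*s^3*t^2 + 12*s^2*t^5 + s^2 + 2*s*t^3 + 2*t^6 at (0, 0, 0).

Type A_{5}, Milnor number mu = 5.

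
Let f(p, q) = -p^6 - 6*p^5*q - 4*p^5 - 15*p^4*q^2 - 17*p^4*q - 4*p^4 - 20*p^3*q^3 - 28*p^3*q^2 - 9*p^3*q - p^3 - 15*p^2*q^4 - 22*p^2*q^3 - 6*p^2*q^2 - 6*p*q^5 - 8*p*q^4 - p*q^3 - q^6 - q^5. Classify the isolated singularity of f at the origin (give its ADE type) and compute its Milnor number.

Type E7, Milnor number mu = 7.

The Hessian of f at 0 is [[0, 0], [0, 0]] with rank 0, so corank 2. A Groebner basis of the Jacobian ideal J(f) in C{p,q} is {-3*p^2/5 + q^4 - q^3/5, p^3, p^2*q + p^2/5 + q^3/15, p^2/5 + p*q^2 + q^3/15}; counting standard monomials gives mu = 7. Corank 2; j^3 = -p^3 is a perfect cube, so E-series; the 4-jet and mu = 7 give E_7.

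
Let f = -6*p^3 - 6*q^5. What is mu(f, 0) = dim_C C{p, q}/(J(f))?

8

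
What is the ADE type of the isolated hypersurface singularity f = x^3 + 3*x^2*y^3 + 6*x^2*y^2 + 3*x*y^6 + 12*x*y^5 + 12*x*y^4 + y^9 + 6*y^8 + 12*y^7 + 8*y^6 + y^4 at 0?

E_6

The Hessian of f at 0 has rank 0. Corank 2; j^3 = x^3 is a perfect cube, so E-series; the 4-jet and mu = 6 give E_6.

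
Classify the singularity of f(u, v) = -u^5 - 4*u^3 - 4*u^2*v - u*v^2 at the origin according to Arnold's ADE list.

D_6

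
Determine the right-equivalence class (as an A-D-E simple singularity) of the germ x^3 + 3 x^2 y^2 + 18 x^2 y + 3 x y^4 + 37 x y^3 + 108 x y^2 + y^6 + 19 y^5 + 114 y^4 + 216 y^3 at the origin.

E_7

The Hessian of f at 0 has rank 0. Corank 2; j^3 = (x + 6*y)^3 is a perfect cube, so E-series; the 4-jet and mu = 7 give E_7.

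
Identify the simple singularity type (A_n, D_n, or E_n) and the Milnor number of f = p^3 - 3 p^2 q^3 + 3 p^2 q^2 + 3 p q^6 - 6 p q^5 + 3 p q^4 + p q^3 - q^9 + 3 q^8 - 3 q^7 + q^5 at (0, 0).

The Hessian of f at 0 has rank 0. Corank 2; j^3 = p^3 is a perfect cube, so E-series; the 4-jet and mu = 7 give E_7.

Type E7, Milnor number mu = 7.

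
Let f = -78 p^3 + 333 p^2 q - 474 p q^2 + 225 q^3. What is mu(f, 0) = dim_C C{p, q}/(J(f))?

4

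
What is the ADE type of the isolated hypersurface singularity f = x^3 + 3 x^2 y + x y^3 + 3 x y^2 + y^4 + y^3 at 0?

E7

The Hessian of f at 0 has rank 0. Corank 2; j^3 = (x + y)^3 is a perfect cube, so E-series; the 4-jet and mu = 7 give E_7.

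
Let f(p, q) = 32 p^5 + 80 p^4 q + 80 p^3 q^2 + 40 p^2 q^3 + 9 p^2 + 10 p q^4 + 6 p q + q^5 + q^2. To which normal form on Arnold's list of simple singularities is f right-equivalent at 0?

The Hessian of f at 0 has rank 1. Corank 1: A-series; mu = 4 gives A_4.

A_{4}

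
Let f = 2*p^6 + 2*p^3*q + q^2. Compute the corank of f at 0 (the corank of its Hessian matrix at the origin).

Hessian at 0 has rank 1.

1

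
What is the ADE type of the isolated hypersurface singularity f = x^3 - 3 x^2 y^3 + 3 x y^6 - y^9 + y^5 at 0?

The Hessian of f at 0 is [[0, 0], [0, 0]] with rank 0, so corank 2. A Groebner basis of the Jacobian ideal J(f) in C{x,y} is {-x^2/2 + x*y^3, y^4, x^3, x^2*y}; counting standard monomials gives mu = 8. Corank 2; j^3 = x^3 is a perfect cube, so E-series; the 5-jet and mu = 8 give E_8.

E_{8}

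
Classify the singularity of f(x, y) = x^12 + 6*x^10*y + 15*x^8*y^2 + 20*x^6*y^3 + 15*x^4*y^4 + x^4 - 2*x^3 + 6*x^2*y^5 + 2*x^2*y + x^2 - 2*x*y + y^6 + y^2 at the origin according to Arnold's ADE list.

A_5

The Hessian of f at 0 is [[2, -2], [-2, 2]] with rank 1, so corank 1. A Groebner basis of the Jacobian ideal J(f) in C{x,y} is {x*y^2 - 3*x*y + x + 2*y^2 - y, -5*x*y + 2*x + y^3 + 3*y^2 - 2*y, x^2 - x + y}; counting standard monomials gives mu = 5. Corank 1: A-series; mu = 5 gives A_5.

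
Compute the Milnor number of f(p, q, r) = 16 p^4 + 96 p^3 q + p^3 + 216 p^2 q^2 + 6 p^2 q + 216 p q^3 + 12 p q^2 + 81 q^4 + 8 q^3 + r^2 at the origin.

6

The Hessian of f at 0 has rank 1. Corank 2; j^3 = (p + 2*q)^3 is a perfect cube, so E-series; the 4-jet and mu = 6 give E_6.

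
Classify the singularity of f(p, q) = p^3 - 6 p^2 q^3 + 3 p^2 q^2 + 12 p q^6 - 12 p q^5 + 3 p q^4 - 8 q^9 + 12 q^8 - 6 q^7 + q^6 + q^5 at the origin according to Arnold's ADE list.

E_{8}

The Hessian of f at 0 is [[0, 0], [0, 0]] with rank 0, so corank 2. A Groebner basis of the Jacobian ideal J(f) in C{p,q} is {-p^2/4 + p*q^3 - p*q^2/2, q^4, p^3, p^2*q + p^2/2 + p*q^2}; counting standard monomials gives mu = 8. Corank 2; j^3 = p^3 is a perfect cube, so E-series; the 5-jet and mu = 8 give E_8.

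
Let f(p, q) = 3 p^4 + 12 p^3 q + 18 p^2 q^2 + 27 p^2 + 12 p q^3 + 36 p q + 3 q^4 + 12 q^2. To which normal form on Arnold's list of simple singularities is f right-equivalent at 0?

A_3

The Hessian of f at 0 has rank 1. Corank 1: A-series; mu = 3 gives A_3.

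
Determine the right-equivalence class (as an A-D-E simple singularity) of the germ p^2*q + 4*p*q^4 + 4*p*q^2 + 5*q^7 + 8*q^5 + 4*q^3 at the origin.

The Hessian of f at 0 is [[0, 0], [0, 0]] with rank 0, so corank 2. A Groebner basis of the Jacobian ideal J(f) in C{p,q} is {-2*p^2/3 + p*q^3 - 11*p*q/3 - 14*q^2/3, p*q/2 + q^4 + q^2, p^3 - 12*p*q^2 - 16*q^3, p^2*q + 4*p*q^2 + 4*q^3}; counting standard monomials gives mu = 8. Corank 2; j^3 = q*(p + 2*q)^2 has shape L^2 M (L != M), so D-series; mu = 8 gives D_8.

D_8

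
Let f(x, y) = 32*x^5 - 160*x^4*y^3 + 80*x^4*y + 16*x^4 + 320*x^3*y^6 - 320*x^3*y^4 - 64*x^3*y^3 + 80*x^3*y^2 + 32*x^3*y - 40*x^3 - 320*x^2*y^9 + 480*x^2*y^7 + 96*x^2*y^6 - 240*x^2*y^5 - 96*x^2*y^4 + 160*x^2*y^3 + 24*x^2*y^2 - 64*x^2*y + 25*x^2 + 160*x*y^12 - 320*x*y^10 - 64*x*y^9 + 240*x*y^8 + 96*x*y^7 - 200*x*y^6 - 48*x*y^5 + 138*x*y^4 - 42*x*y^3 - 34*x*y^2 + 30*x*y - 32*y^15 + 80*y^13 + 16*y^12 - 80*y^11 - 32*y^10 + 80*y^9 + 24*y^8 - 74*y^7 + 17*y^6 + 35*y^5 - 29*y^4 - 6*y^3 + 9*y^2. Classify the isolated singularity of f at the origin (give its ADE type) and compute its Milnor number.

Type A_{4}, Milnor number mu = 4.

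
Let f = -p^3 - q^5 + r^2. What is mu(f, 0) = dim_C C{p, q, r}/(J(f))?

8

The Hessian of f at 0 is [[0, 0, 0], [0, 0, 0], [0, 0, 2]] with rank 1, so corank 2. A Groebner basis of the Jacobian ideal J(f) in C{p,q,r} is {q^4, p^2, r}; counting standard monomials gives mu = 8. Corank 2; j^3 = -p^3 is a perfect cube, so E-series; the 5-jet and mu = 8 give E_8.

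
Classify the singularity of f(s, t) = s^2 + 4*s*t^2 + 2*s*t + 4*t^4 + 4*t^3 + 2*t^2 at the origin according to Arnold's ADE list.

The Hessian of f at 0 has rank 2. Corank 0: nondegenerate Morse point, so A_1.

A_{1}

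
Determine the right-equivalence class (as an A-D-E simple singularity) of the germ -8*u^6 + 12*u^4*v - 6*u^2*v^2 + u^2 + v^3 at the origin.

A_{2}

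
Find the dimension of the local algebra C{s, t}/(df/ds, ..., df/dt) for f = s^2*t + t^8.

The Hessian of f at 0 has rank 0. Corank 2; j^3 = s^2*t has shape L^2 M (L != M), so D-series; mu = 9 gives D_9.

9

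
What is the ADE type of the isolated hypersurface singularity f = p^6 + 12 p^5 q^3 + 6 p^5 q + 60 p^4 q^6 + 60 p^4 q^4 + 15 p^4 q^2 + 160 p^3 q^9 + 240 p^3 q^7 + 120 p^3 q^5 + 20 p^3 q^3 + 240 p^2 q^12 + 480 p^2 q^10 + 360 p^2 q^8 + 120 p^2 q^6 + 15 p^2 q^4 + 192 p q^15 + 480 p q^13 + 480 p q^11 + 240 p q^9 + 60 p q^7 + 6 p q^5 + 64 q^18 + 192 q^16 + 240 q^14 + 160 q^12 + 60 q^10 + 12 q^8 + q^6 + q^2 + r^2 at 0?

A5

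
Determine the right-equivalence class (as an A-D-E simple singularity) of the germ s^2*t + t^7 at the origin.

D_8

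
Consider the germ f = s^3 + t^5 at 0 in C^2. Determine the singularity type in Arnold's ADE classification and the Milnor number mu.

The Hessian of f at 0 is [[0, 0], [0, 0]] with rank 0, so corank 2. A Groebner basis of the Jacobian ideal J(f) in C{s,t} is {t^4, s^2}; counting standard monomials gives mu = 8. Corank 2; j^3 = s^3 is a perfect cube, so E-series; the 5-jet and mu = 8 give E_8.

Type E_8, Milnor number mu = 8.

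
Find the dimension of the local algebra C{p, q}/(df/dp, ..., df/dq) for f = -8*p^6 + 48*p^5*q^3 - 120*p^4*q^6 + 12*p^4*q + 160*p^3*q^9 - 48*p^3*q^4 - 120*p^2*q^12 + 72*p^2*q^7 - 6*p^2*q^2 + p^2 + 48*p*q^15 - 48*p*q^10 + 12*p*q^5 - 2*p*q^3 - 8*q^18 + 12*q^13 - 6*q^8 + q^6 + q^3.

2

The Hessian of f at 0 has rank 1. Corank 1: A-series; mu = 2 gives A_2.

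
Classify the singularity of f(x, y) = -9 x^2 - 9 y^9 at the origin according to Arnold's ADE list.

A_8

The Hessian of f at 0 has rank 1. Corank 1: A-series; mu = 8 gives A_8.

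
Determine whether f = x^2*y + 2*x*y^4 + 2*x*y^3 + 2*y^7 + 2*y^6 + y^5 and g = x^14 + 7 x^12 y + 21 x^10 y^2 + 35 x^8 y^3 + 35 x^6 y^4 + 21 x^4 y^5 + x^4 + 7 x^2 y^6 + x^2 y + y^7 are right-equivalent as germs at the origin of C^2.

The Hessian of f at 0 has rank 0. Corank 2; j^3 = x^2*y has shape L^2 M (L != M), so D-series; mu = 8 gives D_8. The Hessian of g at 0 has rank 0. Corank 2; j^3 = x^2*y has shape L^2 M (L != M), so D-series; mu = 8 gives D_8. Both have type D_8, hence right-equivalent.

Yes.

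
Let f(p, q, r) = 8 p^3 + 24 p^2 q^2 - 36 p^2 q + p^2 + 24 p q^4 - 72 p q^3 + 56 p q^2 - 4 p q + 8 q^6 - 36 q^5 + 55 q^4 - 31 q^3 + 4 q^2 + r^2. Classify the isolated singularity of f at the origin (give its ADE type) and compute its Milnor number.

Type A_2, Milnor number mu = 2.

The Hessian of f at 0 is [[2, -4, 0], [-4, 8, 0], [0, 0, 2]] with rank 2, so corank 1. A Groebner basis of the Jacobian ideal J(f) in C{p,q,r} is {q^2, p - 2*q, r}; counting standard monomials gives mu = 2. Corank 1: A-series; mu = 2 gives A_2.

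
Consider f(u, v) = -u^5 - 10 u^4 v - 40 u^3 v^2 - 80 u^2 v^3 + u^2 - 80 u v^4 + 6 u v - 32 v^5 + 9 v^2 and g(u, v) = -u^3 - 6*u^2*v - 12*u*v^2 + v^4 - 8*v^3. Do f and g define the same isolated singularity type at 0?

No.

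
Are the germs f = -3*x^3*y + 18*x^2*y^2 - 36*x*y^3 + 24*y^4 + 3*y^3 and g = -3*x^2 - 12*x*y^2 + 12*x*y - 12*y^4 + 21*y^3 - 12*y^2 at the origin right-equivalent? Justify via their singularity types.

The Hessian of f at 0 is [[0, 0], [0, 0]] with rank 0, so corank 2. A Groebner basis of the Jacobian ideal J(f) in C{x,y} is {x^3 - 12*x*y^2 - 3*y^2, x^2*y - 4*x*y^2, y^3}; counting standard monomials gives mu = 7. Corank 2; j^3 = 3*y^3 is a perfect cube, so E-series; the 4-jet and mu = 7 give E_7. The Hessian of g at 0 is [[-6, 12], [12, -24]] with rank 1, so corank 1. A Groebner basis of the Jacobian ideal J(g) in C{x,y} is {y^2, x - 2*y}; counting standard monomials gives mu = 2. Corank 1: A-series; mu = 2 gives A_2. f is E_7 but g is A_2, hence not right-equivalent.

No.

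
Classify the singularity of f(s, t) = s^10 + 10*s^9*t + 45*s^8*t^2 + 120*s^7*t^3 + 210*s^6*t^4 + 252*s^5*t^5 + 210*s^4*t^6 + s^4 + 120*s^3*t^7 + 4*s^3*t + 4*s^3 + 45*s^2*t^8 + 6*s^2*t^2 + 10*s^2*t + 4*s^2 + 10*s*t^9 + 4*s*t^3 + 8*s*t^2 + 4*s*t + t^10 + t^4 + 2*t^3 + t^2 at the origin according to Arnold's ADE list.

A_{9}

The Hessian of f at 0 has rank 1. Corank 1: A-series; mu = 9 gives A_9.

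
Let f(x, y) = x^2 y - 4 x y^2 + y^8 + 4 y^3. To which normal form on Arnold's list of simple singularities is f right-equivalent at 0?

D_9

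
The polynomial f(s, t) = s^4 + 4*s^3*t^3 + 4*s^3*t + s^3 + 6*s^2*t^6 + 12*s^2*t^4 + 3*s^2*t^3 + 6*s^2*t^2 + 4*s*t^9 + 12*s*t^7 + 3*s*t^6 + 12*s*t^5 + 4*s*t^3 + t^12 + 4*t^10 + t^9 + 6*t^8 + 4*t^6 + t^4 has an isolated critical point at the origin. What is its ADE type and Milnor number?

The Hessian of f at 0 has rank 0. Corank 2; j^3 = s^3 is a perfect cube, so E-series; the 4-jet and mu = 6 give E_6.

Type E6, Milnor number mu = 6.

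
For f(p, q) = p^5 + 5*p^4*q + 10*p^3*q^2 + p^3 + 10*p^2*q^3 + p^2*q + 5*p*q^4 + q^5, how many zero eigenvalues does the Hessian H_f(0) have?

Hessian at 0 has rank 0.

2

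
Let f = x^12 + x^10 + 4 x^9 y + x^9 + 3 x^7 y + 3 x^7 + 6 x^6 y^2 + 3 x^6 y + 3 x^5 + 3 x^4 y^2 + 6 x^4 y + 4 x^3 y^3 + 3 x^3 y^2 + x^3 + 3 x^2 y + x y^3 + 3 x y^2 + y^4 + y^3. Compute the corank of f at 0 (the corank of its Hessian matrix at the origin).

Hessian at 0 has rank 0.

2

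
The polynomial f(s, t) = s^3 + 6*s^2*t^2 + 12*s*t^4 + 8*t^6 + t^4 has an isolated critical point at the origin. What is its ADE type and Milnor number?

The Hessian of f at 0 is [[0, 0], [0, 0]] with rank 0, so corank 2. A Groebner basis of the Jacobian ideal J(f) in C{s,t} is {s^3, s^2*t, s^2/4 + s*t^2, t^3}; counting standard monomials gives mu = 6. Corank 2; j^3 = s^3 is a perfect cube, so E-series; the 4-jet and mu = 6 give E_6.

Type E_6, Milnor number mu = 6.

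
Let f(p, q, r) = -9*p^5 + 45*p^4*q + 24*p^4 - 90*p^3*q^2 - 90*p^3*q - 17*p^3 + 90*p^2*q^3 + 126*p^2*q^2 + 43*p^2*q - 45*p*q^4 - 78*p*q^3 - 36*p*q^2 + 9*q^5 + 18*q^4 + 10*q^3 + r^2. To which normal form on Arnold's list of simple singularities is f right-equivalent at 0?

D4

The Hessian of f at 0 has rank 1. Corank 2; j^3 = -(p - q)*(17*p^2 - 26*p*q + 10*q^2) splits into three distinct lines over C (the quadratic factor has nonzero discriminant), so D_4.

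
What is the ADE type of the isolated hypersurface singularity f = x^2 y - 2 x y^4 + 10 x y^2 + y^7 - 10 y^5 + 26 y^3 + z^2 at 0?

D_{4}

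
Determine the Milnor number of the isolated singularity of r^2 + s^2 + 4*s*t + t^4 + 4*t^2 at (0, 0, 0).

The Hessian of f at 0 has rank 2. Corank 1: A-series; mu = 3 gives A_3.

3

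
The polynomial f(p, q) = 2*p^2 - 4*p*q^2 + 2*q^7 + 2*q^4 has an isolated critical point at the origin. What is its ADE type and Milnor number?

The Hessian of f at 0 has rank 1. Corank 1: A-series; mu = 6 gives A_6.

Type A6, Milnor number mu = 6.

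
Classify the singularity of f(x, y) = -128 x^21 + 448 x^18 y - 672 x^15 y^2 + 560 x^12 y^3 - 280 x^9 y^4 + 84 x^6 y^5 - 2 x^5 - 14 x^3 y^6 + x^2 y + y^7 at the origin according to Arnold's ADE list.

The Hessian of f at 0 is [[0, 0], [0, 0]] with rank 0, so corank 2. A Groebner basis of the Jacobian ideal J(f) in C{x,y} is {x^2/7 + y^6, x^3, x*y}; counting standard monomials gives mu = 8. Corank 2; j^3 = x^2*y has shape L^2 M (L != M), so D-series; mu = 8 gives D_8.

D_{8}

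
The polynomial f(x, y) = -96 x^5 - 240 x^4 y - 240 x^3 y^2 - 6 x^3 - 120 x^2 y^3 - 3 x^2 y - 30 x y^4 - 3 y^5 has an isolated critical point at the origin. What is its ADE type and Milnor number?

Type D6, Milnor number mu = 6.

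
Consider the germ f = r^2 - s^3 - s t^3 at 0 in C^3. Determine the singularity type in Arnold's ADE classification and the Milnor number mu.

Type E_{7}, Milnor number mu = 7.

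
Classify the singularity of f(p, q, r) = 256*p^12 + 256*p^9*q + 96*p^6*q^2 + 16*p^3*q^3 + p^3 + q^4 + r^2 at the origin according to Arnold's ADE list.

The Hessian of f at 0 has rank 1. Corank 2; j^3 = p^3 is a perfect cube, so E-series; the 4-jet and mu = 6 give E_6.

E6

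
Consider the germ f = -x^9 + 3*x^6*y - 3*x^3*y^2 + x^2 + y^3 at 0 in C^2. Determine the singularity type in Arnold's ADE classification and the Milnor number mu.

Type A_{2}, Milnor number mu = 2.

The Hessian of f at 0 has rank 1. Corank 1: A-series; mu = 2 gives A_2.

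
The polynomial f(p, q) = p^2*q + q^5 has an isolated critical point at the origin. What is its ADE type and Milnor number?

The Hessian of f at 0 is [[0, 0], [0, 0]] with rank 0, so corank 2. A Groebner basis of the Jacobian ideal J(f) in C{p,q} is {p^2/5 + q^4, p^3, p*q}; counting standard monomials gives mu = 6. Corank 2; j^3 = p^2*q has shape L^2 M (L != M), so D-series; mu = 6 gives D_6.

Type D_{6}, Milnor number mu = 6.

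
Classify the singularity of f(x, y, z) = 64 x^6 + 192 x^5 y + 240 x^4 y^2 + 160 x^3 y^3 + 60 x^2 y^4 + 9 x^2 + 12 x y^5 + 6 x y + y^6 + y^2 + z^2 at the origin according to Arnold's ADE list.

A_5

The Hessian of f at 0 is [[18, 6, 0], [6, 2, 0], [0, 0, 2]] with rank 2, so corank 1. A Groebner basis of the Jacobian ideal J(f) in C{x,y,z} is {y^5, x + y/3, z}; counting standard monomials gives mu = 5. Corank 1: A-series; mu = 5 gives A_5.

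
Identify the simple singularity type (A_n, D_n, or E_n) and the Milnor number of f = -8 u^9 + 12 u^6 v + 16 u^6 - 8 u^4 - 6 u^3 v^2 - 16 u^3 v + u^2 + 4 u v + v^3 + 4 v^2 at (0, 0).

Type A_2, Milnor number mu = 2.

The Hessian of f at 0 has rank 1. Corank 1: A-series; mu = 2 gives A_2.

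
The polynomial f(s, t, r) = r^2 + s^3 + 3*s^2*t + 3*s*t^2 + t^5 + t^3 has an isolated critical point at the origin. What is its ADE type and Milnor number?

The Hessian of f at 0 has rank 1. Corank 2; j^3 = (s + t)^3 is a perfect cube, so E-series; the 5-jet and mu = 8 give E_8.

Type E_{8}, Milnor number mu = 8.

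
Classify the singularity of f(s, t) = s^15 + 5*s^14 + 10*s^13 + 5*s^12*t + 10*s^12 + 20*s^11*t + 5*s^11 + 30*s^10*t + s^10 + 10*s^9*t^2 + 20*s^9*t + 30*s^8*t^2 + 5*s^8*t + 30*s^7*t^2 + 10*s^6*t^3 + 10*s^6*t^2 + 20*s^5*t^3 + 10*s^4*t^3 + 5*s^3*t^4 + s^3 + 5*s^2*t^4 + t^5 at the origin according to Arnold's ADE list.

The Hessian of f at 0 has rank 0. Corank 2; j^3 = s^3 is a perfect cube, so E-series; the 5-jet and mu = 8 give E_8.

E8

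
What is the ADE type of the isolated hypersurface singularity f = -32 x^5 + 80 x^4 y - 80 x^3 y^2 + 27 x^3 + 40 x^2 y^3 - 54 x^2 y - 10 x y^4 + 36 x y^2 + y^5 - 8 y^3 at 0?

The Hessian of f at 0 has rank 0. Corank 2; j^3 = (3*x - 2*y)^3 is a perfect cube, so E-series; the 5-jet and mu = 8 give E_8.

E_8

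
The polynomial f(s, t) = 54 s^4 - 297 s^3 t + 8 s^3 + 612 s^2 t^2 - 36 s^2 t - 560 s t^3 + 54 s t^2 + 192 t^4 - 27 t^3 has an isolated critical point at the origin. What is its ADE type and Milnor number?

Type E_7, Milnor number mu = 7.

The Hessian of f at 0 is [[0, 0], [0, 0]] with rank 0, so corank 2. A Groebner basis of the Jacobian ideal J(f) in C{s,t} is {256*s^2/3 - 256*s*t + t^4 + 8*t^3/9 + 192*t^2, s^3 + 68*s^2 - 204*s*t - 8*t^3/3 + 153*t^2, s^2*t + 280*s^2/9 - 280*s*t/3 - 52*t^3/27 + 70*t^2, 32*s^2/3 + s*t^2 - 32*s*t - 25*t^3/18 + 24*t^2}; counting standard monomials gives mu = 7. Corank 2; j^3 = (2*s - 3*t)^3 is a perfect cube, so E-series; the 4-jet and mu = 7 give E_7.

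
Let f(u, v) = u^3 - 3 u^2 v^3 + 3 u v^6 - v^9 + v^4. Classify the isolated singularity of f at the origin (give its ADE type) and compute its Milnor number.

Type E_6, Milnor number mu = 6.

The Hessian of f at 0 has rank 0. Corank 2; j^3 = u^3 is a perfect cube, so E-series; the 4-jet and mu = 6 give E_6.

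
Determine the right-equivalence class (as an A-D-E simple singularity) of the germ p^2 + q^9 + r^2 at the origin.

The Hessian of f at 0 has rank 2. Corank 1: A-series; mu = 8 gives A_8.

A_{8}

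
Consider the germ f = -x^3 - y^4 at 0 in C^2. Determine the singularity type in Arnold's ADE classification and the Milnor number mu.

Type E_6, Milnor number mu = 6.

The Hessian of f at 0 has rank 0. Corank 2; j^3 = -x^3 is a perfect cube, so E-series; the 4-jet and mu = 6 give E_6.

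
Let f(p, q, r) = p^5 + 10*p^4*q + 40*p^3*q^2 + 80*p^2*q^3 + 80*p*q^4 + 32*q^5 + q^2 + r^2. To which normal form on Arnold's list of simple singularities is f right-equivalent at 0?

A4

The Hessian of f at 0 has rank 2. Corank 1: A-series; mu = 4 gives A_4.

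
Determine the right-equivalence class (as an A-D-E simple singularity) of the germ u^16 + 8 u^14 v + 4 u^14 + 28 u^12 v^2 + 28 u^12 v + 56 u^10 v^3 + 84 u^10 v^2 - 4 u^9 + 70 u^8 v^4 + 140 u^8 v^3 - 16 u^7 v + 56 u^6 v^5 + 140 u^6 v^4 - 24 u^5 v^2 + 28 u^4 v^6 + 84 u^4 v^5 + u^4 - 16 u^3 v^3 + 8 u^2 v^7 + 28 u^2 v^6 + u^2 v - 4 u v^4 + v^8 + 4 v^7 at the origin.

The Hessian of f at 0 has rank 0. Corank 2; j^3 = u^2*v has shape L^2 M (L != M), so D-series; mu = 9 gives D_9.

D_{9}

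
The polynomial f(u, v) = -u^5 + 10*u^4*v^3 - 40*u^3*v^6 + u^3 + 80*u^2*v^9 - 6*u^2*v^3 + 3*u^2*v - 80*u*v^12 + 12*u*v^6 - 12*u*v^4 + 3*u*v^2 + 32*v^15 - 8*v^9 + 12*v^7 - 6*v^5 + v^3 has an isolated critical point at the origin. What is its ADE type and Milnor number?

Type E_{8}, Milnor number mu = 8.

The Hessian of f at 0 is [[0, 0], [0, 0]] with rank 0, so corank 2. A Groebner basis of the Jacobian ideal J(f) in C{u,v} is {3*u^2/4 + u*v^3 + 3*u*v/2 + 3*v^2/4, -u^2 - 2*u*v + v^4 - v^2, u^3 - 3*u*v^2 - 2*v^3, u^2*v + 2*u*v^2 + v^3}; counting standard monomials gives mu = 8. Corank 2; j^3 = (u + v)^3 is a perfect cube, so E-series; the 5-jet and mu = 8 give E_8.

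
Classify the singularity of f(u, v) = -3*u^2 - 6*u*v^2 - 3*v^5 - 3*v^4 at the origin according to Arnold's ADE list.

A_4

The Hessian of f at 0 is [[-6, 0], [0, 0]] with rank 1, so corank 1. A Groebner basis of the Jacobian ideal J(f) in C{u,v} is {u^2, u + v^2}; counting standard monomials gives mu = 4. Corank 1: A-series; mu = 4 gives A_4.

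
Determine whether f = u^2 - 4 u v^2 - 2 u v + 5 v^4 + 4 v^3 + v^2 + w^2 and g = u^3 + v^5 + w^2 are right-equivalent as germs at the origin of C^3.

No.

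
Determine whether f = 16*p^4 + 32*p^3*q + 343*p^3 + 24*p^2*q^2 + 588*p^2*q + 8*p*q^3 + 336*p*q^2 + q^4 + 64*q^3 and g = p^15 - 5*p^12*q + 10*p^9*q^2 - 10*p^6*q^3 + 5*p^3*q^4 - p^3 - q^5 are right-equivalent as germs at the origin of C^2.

The Hessian of f at 0 is [[0, 0], [0, 0]] with rank 0, so corank 2. A Groebner basis of the Jacobian ideal J(f) in C{p,q} is {q^4, p*q^2 + 23*q^3/42, p^2 + 8*p*q/7 + 16*q^2/49}; counting standard monomials gives mu = 6. Corank 2; j^3 = (7*p + 4*q)^3 is a perfect cube, so E-series; the 4-jet and mu = 6 give E_6. The Hessian of g at 0 is [[0, 0], [0, 0]] with rank 0, so corank 2. A Groebner basis of the Jacobian ideal J(g) in C{p,q} is {q^4, p^2}; counting standard monomials gives mu = 8. Corank 2; j^3 = -p^3 is a perfect cube, so E-series; the 5-jet and mu = 8 give E_8. f is E_6 but g is E_8, hence not right-equivalent.

No.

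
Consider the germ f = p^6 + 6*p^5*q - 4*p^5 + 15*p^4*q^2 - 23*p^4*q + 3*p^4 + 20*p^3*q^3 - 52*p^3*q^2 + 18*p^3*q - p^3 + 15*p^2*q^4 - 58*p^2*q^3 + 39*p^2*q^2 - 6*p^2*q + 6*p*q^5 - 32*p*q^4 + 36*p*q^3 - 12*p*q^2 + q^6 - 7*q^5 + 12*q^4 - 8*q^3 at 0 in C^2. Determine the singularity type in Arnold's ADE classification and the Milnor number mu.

The Hessian of f at 0 has rank 0. Corank 2; j^3 = -(p + 2*q)^3 is a perfect cube, so E-series; the 5-jet and mu = 8 give E_8.

Type E_{8}, Milnor number mu = 8.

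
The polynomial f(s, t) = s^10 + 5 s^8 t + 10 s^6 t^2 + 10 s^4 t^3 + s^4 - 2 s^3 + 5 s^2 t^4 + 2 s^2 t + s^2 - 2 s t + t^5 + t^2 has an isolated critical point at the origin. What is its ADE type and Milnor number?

Type A_4, Milnor number mu = 4.

The Hessian of f at 0 has rank 1. Corank 1: A-series; mu = 4 gives A_4.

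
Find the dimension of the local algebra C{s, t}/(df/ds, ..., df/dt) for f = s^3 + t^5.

8

The Hessian of f at 0 has rank 0. Corank 2; j^3 = s^3 is a perfect cube, so E-series; the 5-jet and mu = 8 give E_8.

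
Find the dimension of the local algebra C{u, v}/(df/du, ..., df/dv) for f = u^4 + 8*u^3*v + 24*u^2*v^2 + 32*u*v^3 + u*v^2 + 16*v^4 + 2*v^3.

5

The Hessian of f at 0 has rank 0. Corank 2; j^3 = v^2*(u + 2*v) has shape L^2 M (L != M), so D-series; mu = 5 gives D_5.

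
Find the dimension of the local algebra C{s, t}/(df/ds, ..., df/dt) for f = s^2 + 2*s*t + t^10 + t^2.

9

The Hessian of f at 0 has rank 1. Corank 1: A-series; mu = 9 gives A_9.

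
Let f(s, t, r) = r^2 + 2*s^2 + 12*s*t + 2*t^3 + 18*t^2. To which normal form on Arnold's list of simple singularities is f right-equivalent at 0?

A2

The Hessian of f at 0 is [[4, 12, 0], [12, 36, 0], [0, 0, 2]] with rank 2, so corank 1. A Groebner basis of the Jacobian ideal J(f) in C{s,t,r} is {t^2, s + 3*t, r}; counting standard monomials gives mu = 2. Corank 1: A-series; mu = 2 gives A_2.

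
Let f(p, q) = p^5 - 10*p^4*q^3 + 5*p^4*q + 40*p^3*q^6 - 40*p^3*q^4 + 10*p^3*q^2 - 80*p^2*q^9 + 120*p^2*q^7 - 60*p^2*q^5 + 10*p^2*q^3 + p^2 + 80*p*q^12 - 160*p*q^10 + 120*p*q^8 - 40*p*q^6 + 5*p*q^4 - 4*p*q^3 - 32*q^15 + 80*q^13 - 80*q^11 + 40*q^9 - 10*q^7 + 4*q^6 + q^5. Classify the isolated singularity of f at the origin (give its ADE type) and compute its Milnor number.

The Hessian of f at 0 is [[2, 0], [0, 0]] with rank 1, so corank 1. A Groebner basis of the Jacobian ideal J(f) in C{p,q} is {-p/2 + q^3, p^2, p*q}; counting standard monomials gives mu = 4. Corank 1: A-series; mu = 4 gives A_4.

Type A4, Milnor number mu = 4.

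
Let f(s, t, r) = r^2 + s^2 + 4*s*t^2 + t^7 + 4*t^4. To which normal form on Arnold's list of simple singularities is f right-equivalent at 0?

A_6

The Hessian of f at 0 is [[2, 0, 0], [0, 0, 0], [0, 0, 2]] with rank 2, so corank 1. A Groebner basis of the Jacobian ideal J(f) in C{s,t,r} is {s^3, s/2 + t^2, r}; counting standard monomials gives mu = 6. Corank 1: A-series; mu = 6 gives A_6.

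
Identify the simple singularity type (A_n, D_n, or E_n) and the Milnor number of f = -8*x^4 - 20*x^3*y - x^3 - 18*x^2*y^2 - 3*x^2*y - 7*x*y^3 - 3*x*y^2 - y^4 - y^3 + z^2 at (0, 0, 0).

The Hessian of f at 0 has rank 1. Corank 2; j^3 = -(x + y)^3 is a perfect cube, so E-series; the 4-jet and mu = 7 give E_7.

Type E_7, Milnor number mu = 7.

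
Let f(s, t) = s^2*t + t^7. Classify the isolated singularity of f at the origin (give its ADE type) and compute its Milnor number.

The Hessian of f at 0 is [[0, 0], [0, 0]] with rank 0, so corank 2. A Groebner basis of the Jacobian ideal J(f) in C{s,t} is {s^2/7 + t^6, s^3, s*t}; counting standard monomials gives mu = 8. Corank 2; j^3 = s^2*t has shape L^2 M (L != M), so D-series; mu = 8 gives D_8.

Type D8, Milnor number mu = 8.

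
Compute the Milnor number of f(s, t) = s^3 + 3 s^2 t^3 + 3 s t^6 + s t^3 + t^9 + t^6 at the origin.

The Hessian of f at 0 has rank 0. Corank 2; j^3 = s^3 is a perfect cube, so E-series; the 4-jet and mu = 7 give E_7.

7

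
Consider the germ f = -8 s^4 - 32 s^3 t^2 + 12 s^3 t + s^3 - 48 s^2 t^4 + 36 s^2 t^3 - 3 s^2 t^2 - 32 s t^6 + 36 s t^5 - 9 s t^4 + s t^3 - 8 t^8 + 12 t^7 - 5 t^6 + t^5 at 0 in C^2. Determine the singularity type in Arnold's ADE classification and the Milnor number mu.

Type E7, Milnor number mu = 7.

The Hessian of f at 0 has rank 0. Corank 2; j^3 = s^3 is a perfect cube, so E-series; the 4-jet and mu = 7 give E_7.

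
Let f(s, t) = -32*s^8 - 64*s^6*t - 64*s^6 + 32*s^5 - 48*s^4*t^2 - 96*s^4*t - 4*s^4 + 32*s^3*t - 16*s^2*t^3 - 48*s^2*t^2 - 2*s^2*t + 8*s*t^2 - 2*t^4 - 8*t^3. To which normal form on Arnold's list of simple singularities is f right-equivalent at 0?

D5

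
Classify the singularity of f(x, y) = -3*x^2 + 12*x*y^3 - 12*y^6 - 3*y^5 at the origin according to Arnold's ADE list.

A_4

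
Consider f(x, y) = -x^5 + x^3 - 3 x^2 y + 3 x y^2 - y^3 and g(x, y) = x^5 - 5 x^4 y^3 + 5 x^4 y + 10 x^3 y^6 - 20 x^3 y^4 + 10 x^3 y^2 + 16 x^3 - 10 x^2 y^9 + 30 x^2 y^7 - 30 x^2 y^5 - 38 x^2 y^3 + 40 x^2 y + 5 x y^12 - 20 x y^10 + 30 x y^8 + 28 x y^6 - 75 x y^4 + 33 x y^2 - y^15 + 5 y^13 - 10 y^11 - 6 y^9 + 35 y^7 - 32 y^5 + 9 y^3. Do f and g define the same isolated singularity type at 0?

No.

The Hessian of f at 0 is [[0, 0], [0, 0]] with rank 0, so corank 2. A Groebner basis of the Jacobian ideal J(f) in C{x,y} is {y^5, x*y^3 - 3*y^4/4, x^2 - 2*x*y + y^2}; counting standard monomials gives mu = 8. Corank 2; j^3 = (x - y)^3 is a perfect cube, so E-series; the 5-jet and mu = 8 give E_8. The Hessian of g at 0 is [[0, 0], [0, 0]] with rank 0, so corank 2. A Groebner basis of the Jacobian ideal J(g) in C{x,y} is {-1024*x*y/1029 + y^4 - 256*y^2/343, x*y^2 + 3*y^3/4, x^2 + 6179*x*y/4116 + 773*y^2/1372}; counting standard monomials gives mu = 6. Corank 2; j^3 = (x + y)*(4*x + 3*y)^2 has shape L^2 M (L != M), so D-series; mu = 6 gives D_6. f is E_8 but g is D_6, hence not right-equivalent.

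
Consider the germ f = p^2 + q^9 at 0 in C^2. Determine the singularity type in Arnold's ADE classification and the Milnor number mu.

Type A_{8}, Milnor number mu = 8.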